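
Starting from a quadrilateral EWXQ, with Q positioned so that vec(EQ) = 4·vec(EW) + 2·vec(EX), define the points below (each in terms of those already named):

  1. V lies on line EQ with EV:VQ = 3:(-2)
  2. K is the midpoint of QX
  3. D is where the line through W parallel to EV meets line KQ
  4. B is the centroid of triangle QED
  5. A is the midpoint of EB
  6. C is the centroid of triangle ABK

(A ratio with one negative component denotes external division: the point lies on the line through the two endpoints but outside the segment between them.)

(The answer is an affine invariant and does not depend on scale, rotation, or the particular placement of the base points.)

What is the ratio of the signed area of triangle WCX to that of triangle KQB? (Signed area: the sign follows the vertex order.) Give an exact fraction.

[WCX]:[KQB] = -31/8

Assign E = (0, 0), W = (1, 0), X = (0, 1), Q = (4, 2) — the answer is frame-independent, so this choice is without loss of generality.
1. V lies on line EQ with EV:VQ = 3:(-2) ⇒ V = (12, 6)
2. K is the midpoint of QX ⇒ K = (2, 3/2)
3. D is where the line through W parallel to EV meets line KQ ⇒ D = (6, 5/2)
4. B is the centroid of triangle QED ⇒ B = (10/3, 3/2)
5. A is the midpoint of EB ⇒ A = (5/3, 3/4)
6. C is the centroid of triangle ABK ⇒ C = (7/3, 5/4)
2·[WCX] = 31/12, 2·[KQB] = -2/3
[WCX]:[KQB] = 31/12:-2/3 = -31/8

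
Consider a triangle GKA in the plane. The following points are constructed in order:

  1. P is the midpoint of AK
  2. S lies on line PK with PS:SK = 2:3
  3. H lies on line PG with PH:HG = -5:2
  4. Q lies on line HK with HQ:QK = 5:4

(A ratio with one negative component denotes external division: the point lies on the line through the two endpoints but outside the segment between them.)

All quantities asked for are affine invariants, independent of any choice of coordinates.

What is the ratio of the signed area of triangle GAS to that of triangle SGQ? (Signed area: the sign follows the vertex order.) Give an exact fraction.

[GAS]:[SGQ] = -189/61

Set G = (0, 0), K = (1, 0), A = (0, 1); any affine frame gives the same invariant.
1. P is the midpoint of AK ⇒ P = (1/2, 1/2)
2. S lies on line PK with PS:SK = 2:3 ⇒ S = (7/10, 3/10)
3. H lies on line PG with PH:HG = -5:2 ⇒ H = (-1/3, -1/3)
4. Q lies on line HK with HQ:QK = 5:4 ⇒ Q = (11/27, -4/27)
2·[GAS] = -7/10, 2·[SGQ] = 61/270
[GAS]:[SGQ] = -7/10:61/270 = -189/61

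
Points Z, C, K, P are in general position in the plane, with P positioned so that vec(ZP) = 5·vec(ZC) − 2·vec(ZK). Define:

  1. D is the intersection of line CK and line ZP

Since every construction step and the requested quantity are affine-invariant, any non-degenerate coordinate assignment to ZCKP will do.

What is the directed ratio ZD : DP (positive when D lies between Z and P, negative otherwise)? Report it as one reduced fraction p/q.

ZD:DP = 1/2

Choose coordinates Z = (0, 0), C = (1, 0), K = (0, 1), P = (5, -2).
1. D is the intersection of line CK and line ZP ⇒ D = (5/3, -2/3)
D = Z + t·(P−Z) with t = 1/3, so ZD:DP = t:(1−t) = 1/3:2/3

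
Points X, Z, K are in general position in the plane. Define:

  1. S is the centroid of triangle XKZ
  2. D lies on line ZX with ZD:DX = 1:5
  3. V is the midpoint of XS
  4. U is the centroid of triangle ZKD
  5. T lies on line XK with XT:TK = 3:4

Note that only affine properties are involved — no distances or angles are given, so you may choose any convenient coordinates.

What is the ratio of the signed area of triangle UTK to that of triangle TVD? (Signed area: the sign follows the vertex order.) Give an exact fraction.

Choose coordinates X = (0, 0), Z = (1, 0), K = (0, 1).
1. S is the centroid of triangle XKZ ⇒ S = (1/3, 1/3)
2. D lies on line ZX with ZD:DX = 1:5 ⇒ D = (5/6, 0)
3. V is the midpoint of XS ⇒ V = (1/6, 1/6)
4. U is the centroid of triangle ZKD ⇒ U = (11/18, 1/3)
5. T lies on line XK with XT:TK = 3:4 ⇒ T = (0, 3/7)
2·[UTK] = -22/63, 2·[TVD] = 37/252
[UTK]:[TVD] = -22/63:37/252 = -88/37

[UTK]:[TVD] = -88/37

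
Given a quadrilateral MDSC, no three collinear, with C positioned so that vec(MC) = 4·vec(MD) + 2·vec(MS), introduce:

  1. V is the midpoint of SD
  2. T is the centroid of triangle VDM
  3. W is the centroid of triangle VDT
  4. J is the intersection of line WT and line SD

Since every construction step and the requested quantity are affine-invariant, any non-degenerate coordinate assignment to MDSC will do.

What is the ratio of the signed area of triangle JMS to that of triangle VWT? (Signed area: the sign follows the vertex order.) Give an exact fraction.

Work in coordinates with M = (0, 0), D = (1, 0), S = (0, 1), C = (4, 2).
1. V is the midpoint of SD ⇒ V = (1/2, 1/2)
2. T is the centroid of triangle VDM ⇒ T = (1/2, 1/6)
3. W is the centroid of triangle VDT ⇒ W = (2/3, 2/9)
4. J is the intersection of line WT and line SD ⇒ J = (3/4, 1/4)
2·[JMS] = -3/4, 2·[VWT] = -1/18
[JMS]:[VWT] = -3/4:-1/18 = 27/2

[JMS]:[VWT] = 27/2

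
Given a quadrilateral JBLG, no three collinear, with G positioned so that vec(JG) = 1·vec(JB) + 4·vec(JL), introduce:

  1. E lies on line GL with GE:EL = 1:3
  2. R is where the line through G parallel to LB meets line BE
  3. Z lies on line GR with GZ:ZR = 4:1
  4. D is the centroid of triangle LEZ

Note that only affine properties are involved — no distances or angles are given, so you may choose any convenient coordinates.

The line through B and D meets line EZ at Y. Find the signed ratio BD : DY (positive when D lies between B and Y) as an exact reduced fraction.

Assign J = (0, 0), B = (1, 0), L = (0, 1), G = (1, 4) — the answer is frame-independent, so this choice is without loss of generality.
1. E lies on line GL with GE:EL = 1:3 ⇒ E = (3/4, 13/4)
2. R is where the line through G parallel to LB meets line BE ⇒ R = (2/3, 13/3)
3. Z lies on line GR with GZ:ZR = 4:1 ⇒ Z = (11/15, 64/15)
4. D is the centroid of triangle LEZ ⇒ D = (89/180, 511/180)
line BD meets EZ at Y = (47/60, 73/60)
D = B + t·(Y−B) with t = 7/3, so BD:DY = 7/3:-4/3

BD:DY = -7/4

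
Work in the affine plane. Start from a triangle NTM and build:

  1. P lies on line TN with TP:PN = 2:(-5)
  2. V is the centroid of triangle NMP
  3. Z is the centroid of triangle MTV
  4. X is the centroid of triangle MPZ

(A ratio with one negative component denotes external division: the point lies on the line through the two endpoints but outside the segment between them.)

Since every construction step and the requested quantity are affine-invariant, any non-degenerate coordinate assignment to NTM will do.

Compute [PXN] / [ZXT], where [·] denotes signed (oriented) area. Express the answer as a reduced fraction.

[PXN]:[ZXT] = -65/9

Work in coordinates with N = (0, 0), T = (1, 0), M = (0, 1).
1. P lies on line TN with TP:PN = 2:(-5) ⇒ P = (5/3, 0)
2. V is the centroid of triangle NMP ⇒ V = (5/9, 1/3)
3. Z is the centroid of triangle MTV ⇒ Z = (14/27, 4/9)
4. X is the centroid of triangle MPZ ⇒ X = (59/81, 13/27)
2·[PXN] = 65/81, 2·[ZXT] = -1/9
[PXN]:[ZXT] = 65/81:-1/9 = -65/9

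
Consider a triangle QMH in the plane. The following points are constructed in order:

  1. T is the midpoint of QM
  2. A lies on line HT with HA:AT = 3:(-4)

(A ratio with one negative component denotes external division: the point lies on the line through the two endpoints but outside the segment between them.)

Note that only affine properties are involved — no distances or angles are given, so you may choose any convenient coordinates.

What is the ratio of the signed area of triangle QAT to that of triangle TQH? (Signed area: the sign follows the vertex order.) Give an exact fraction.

[QAT]:[TQH] = 4

Work in coordinates with Q = (0, 0), M = (1, 0), H = (0, 1).
1. T is the midpoint of QM ⇒ T = (1/2, 0)
2. A lies on line HT with HA:AT = 3:(-4) ⇒ A = (-3/2, 4)
2·[QAT] = -2, 2·[TQH] = -1/2
[QAT]:[TQH] = -2:-1/2 = 4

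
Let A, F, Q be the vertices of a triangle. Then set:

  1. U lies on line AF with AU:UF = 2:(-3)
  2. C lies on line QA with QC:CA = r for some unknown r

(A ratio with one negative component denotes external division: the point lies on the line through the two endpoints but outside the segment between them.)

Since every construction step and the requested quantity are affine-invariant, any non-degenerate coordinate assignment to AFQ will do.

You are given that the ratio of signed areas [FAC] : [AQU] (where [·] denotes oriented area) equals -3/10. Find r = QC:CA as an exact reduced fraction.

Work in coordinates with A = (0, 0), F = (1, 0), Q = (0, 1).
1. U lies on line AF with AU:UF = 2:(-3) ⇒ U = (-2, 0)
2. With QC:CA = r, write λ = r/(r+1) so C = Q + λ·(A−Q); C is affine-linear in λ
Every point depending on C is an affine combination of C and λ-independent points, so each such coordinate is linear in λ; the λ² term in each signed area is a multiple of (A−Q)×(A−Q) = 0, so 2·[FAC] and 2·[AQU] are each linear in λ. Evaluating at λ=0 and λ=1:
  2·[FAC] = λ − 1,   2·[AQU] = 2
So [FAC]:[AQU] = (λ − 1) / (2). Setting this equal to -3/10:
  λ − 1 = -3/10·(2)  ⇒  λ = 2/5
Then r = λ/(1−λ) = (2/5)/(3/5) = 2/3. Check: with r = 2/3, C = (0, 3/5) and [FAC]:[AQU] = -3/10 as required.

r = 2/3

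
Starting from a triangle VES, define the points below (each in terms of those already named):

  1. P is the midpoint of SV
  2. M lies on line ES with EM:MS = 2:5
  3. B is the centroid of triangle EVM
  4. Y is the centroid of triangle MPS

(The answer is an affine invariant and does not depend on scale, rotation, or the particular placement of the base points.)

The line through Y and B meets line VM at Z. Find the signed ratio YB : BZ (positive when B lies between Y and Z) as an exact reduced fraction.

Set V = (0, 0), E = (1, 0), S = (0, 1); any affine frame gives the same invariant.
1. P is the midpoint of SV ⇒ P = (0, 1/2)
2. M lies on line ES with EM:MS = 2:5 ⇒ M = (5/7, 2/7)
3. B is the centroid of triangle EVM ⇒ B = (4/7, 2/21)
4. Y is the centroid of triangle MPS ⇒ Y = (5/21, 25/42)
line YB meets VM at Z = (200/399, 80/399)
B = Y + t·(Z−Y) with t = 19/15, so YB:BZ = 19/15:-4/15

YB:BZ = -19/4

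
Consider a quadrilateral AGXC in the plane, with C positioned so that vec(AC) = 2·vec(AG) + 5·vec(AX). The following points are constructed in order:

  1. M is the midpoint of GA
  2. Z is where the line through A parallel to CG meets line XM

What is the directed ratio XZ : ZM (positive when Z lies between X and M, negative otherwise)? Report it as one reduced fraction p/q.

XZ:ZM = 2/5

Set A = (0, 0), G = (1, 0), X = (0, 1), C = (2, 5); any affine frame gives the same invariant.
1. M is the midpoint of GA ⇒ M = (1/2, 0)
2. Z is where the line through A parallel to CG meets line XM ⇒ Z = (1/7, 5/7)
Z = X + t·(M−X) with t = 2/7, so XZ:ZM = t:(1−t) = 2/7:5/7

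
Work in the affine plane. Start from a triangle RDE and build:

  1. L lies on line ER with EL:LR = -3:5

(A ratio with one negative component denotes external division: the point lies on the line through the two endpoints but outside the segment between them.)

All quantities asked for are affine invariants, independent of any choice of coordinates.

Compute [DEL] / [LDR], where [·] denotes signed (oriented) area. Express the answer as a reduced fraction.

[DEL]:[LDR] = 3/5

Set R = (0, 0), D = (1, 0), E = (0, 1); any affine frame gives the same invariant.
1. L lies on line ER with EL:LR = -3:5 ⇒ L = (0, 5/2)
2·[DEL] = -3/2, 2·[LDR] = -5/2
[DEL]:[LDR] = -3/2:-5/2 = 3/5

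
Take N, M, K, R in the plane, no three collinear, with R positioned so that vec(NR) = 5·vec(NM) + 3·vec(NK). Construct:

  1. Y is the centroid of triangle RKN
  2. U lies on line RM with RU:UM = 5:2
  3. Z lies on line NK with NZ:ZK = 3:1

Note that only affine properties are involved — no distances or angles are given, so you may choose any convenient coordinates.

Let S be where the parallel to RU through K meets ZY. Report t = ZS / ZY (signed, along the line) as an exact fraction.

t = -3/8

Work in coordinates with N = (0, 0), M = (1, 0), K = (0, 1), R = (5, 3).
1. Y is the centroid of triangle RKN ⇒ Y = (5/3, 4/3)
2. U lies on line RM with RU:UM = 5:2 ⇒ U = (15/7, 6/7)
3. Z lies on line NK with NZ:ZK = 3:1 ⇒ Z = (0, 3/4)
through K parallel to RU: direction (-20/7, -15/7); meets ZY at S = (-5/8, 17/32)
S = Z + t·(Y−Z) with t = -3/8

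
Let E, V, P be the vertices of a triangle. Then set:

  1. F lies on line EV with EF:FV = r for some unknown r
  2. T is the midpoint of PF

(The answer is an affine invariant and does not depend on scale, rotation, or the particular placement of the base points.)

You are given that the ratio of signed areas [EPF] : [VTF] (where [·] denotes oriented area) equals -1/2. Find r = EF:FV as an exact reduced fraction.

r = 1/4

Assign E = (0, 0), V = (1, 0), P = (0, 1) — the answer is frame-independent, so this choice is without loss of generality.
1. With EF:FV = r, write λ = r/(r+1) so F = E + λ·(V−E); F is affine-linear in λ
2. T is the midpoint of PF ⇒ T is an affine combination of earlier points and hence also affine-linear in λ
Every point depending on F is an affine combination of F and λ-independent points, so each such coordinate is linear in λ; the λ² term in each signed area is a multiple of (V−E)×(V−E) = 0, so 2·[EPF] and 2·[VTF] are each linear in λ. Evaluating at λ=0 and λ=1:
  2·[EPF] = −λ,   2·[VTF] = -1/2·λ + 1/2
So [EPF]:[VTF] = (−λ) / (-1/2·λ + 1/2). Setting this equal to -1/2:
  −λ = -1/2·(-1/2·λ + 1/2)  ⇒  λ = 1/5
Then r = λ/(1−λ) = (1/5)/(4/5) = 1/4. Check: with r = 1/4, F = (1/5, 0) and [EPF]:[VTF] = -1/2 as required.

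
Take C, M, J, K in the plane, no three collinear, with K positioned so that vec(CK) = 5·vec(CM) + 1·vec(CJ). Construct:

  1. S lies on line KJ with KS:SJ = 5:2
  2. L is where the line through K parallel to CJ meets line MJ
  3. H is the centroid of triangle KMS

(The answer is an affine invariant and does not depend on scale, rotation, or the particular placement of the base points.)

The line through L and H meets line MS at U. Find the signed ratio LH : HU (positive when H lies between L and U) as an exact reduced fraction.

Set C = (0, 0), M = (1, 0), J = (0, 1), K = (5, 1); any affine frame gives the same invariant.
1. S lies on line KJ with KS:SJ = 5:2 ⇒ S = (10/7, 1)
2. L is where the line through K parallel to CJ meets line MJ ⇒ L = (5, -4)
3. H is the centroid of triangle KMS ⇒ H = (52/21, 2/3)
line LH meets MS at U = (241/133, 36/19)
H = L + t·(U−L) with t = 19/24, so LH:HU = 19/24:5/24

LH:HU = 19/5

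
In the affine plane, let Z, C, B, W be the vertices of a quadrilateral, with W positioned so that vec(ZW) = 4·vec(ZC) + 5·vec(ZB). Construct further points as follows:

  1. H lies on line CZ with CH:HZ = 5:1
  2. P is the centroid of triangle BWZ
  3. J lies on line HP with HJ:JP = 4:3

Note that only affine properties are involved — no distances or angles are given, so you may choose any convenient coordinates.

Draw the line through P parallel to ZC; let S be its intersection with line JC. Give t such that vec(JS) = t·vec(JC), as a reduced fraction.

Set Z = (0, 0), C = (1, 0), B = (0, 1), W = (4, 5); any affine frame gives the same invariant.
1. H lies on line CZ with CH:HZ = 5:1 ⇒ H = (1/6, 0)
2. P is the centroid of triangle BWZ ⇒ P = (4/3, 2)
3. J lies on line HP with HJ:JP = 4:3 ⇒ J = (5/6, 8/7)
through P parallel to ZC: direction (1, 0); meets JC at S = (17/24, 2)
S = J + t·(C−J) with t = -3/4

t = -3/4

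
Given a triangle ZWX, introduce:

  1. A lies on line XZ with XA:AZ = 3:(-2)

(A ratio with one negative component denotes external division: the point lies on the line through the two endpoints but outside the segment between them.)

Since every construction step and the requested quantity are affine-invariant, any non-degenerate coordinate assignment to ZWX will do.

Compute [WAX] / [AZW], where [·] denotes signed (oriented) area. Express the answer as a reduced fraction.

Choose coordinates Z = (0, 0), W = (1, 0), X = (0, 1).
1. A lies on line XZ with XA:AZ = 3:(-2) ⇒ A = (0, -2)
2·[WAX] = -3, 2·[AZW] = -2
[WAX]:[AZW] = -3:-2 = 3/2

[WAX]:[AZW] = 3/2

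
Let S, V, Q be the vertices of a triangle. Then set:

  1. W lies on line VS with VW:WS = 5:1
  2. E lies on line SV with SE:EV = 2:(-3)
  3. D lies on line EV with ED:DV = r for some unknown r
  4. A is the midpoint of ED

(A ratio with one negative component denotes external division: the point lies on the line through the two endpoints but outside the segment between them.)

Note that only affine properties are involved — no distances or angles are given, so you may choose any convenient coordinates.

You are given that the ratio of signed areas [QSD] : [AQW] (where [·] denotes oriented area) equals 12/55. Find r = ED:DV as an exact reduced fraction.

Choose coordinates S = (0, 0), V = (1, 0), Q = (0, 1).
1. W lies on line VS with VW:WS = 5:1 ⇒ W = (1/6, 0)
2. E lies on line SV with SE:EV = 2:(-3) ⇒ E = (-2, 0)
3. With ED:DV = r, write λ = r/(r+1) so D = E + λ·(V−E); D is affine-linear in λ
4. A is the midpoint of ED ⇒ A is an affine combination of earlier points and hence also affine-linear in λ
Every point depending on D is an affine combination of D and λ-independent points, so each such coordinate is linear in λ; the λ² term in each signed area is a multiple of (V−E)×(V−E) = 0, so 2·[QSD] and 2·[AQW] are each linear in λ. Evaluating at λ=0 and λ=1:
  2·[QSD] = 3·λ − 2,   2·[AQW] = 3/2·λ − 13/6
So [QSD]:[AQW] = (3·λ − 2) / (3/2·λ − 13/6). Setting this equal to 12/55:
  3·λ − 2 = 12/55·(3/2·λ − 13/6)  ⇒  λ = 4/7
Then r = λ/(1−λ) = (4/7)/(3/7) = 4/3. Check: with r = 4/3, D = (-2/7, 0) and [QSD]:[AQW] = 12/55 as required.

r = 4/3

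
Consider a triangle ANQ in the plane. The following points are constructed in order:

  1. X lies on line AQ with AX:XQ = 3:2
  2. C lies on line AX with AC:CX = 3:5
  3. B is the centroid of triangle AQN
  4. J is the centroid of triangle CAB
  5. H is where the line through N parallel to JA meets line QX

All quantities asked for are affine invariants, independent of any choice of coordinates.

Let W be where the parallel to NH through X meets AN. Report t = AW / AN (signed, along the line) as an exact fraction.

t = -24/67

Assign A = (0, 0), N = (1, 0), Q = (0, 1) — the answer is frame-independent, so this choice is without loss of generality.
1. X lies on line AQ with AX:XQ = 3:2 ⇒ X = (0, 3/5)
2. C lies on line AX with AC:CX = 3:5 ⇒ C = (0, 9/40)
3. B is the centroid of triangle AQN ⇒ B = (1/3, 1/3)
4. J is the centroid of triangle CAB ⇒ J = (1/9, 67/360)
5. H is where the line through N parallel to JA meets line QX ⇒ H = (0, -67/40)
through X parallel to NH: direction (-1, -67/40); meets AN at W = (-24/67, 0)
W = A + t·(N−A) with t = -24/67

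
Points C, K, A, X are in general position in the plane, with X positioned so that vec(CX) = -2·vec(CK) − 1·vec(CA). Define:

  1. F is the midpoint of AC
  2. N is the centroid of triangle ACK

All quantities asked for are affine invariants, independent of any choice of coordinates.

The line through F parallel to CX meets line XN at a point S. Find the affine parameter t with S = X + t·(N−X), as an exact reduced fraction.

Choose coordinates C = (0, 0), K = (1, 0), A = (0, 1), X = (-2, -1).
1. F is the midpoint of AC ⇒ F = (0, 1/2)
2. N is the centroid of triangle ACK ⇒ N = (1/3, 1/3)
through F parallel to CX: direction (-2, -1); meets XN at S = (5, 3)
S = X + t·(N−X) with t = 3

t = 3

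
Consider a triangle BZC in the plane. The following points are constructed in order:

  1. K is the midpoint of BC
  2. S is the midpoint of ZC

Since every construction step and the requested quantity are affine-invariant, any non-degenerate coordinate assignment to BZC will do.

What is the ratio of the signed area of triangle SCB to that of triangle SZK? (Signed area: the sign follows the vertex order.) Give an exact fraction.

Work in coordinates with B = (0, 0), Z = (1, 0), C = (0, 1).
1. K is the midpoint of BC ⇒ K = (0, 1/2)
2. S is the midpoint of ZC ⇒ S = (1/2, 1/2)
2·[SCB] = 1/2, 2·[SZK] = -1/4
[SCB]:[SZK] = 1/2:-1/4 = -2

[SCB]:[SZK] = -2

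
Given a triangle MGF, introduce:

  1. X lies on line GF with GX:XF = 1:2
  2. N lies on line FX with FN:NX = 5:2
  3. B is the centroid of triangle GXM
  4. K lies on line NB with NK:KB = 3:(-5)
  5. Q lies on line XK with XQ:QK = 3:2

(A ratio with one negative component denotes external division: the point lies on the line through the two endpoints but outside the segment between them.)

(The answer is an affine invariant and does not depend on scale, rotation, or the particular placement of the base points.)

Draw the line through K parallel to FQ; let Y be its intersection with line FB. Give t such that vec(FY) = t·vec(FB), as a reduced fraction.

Set M = (0, 0), G = (1, 0), F = (0, 1); any affine frame gives the same invariant.
1. X lies on line GF with GX:XF = 1:2 ⇒ X = (2/3, 1/3)
2. N lies on line FX with FN:NX = 5:2 ⇒ N = (10/21, 11/21)
3. B is the centroid of triangle GXM ⇒ B = (5/9, 1/9)
4. K lies on line NB with NK:KB = 3:(-5) ⇒ K = (5/14, 8/7)
5. Q lies on line XK with XQ:QK = 3:2 ⇒ Q = (101/210, 86/105)
through K parallel to FQ: direction (101/210, -19/105); meets FB at Y = (-70/309, 421/309)
Y = F + t·(B−F) with t = -42/103

t = -42/103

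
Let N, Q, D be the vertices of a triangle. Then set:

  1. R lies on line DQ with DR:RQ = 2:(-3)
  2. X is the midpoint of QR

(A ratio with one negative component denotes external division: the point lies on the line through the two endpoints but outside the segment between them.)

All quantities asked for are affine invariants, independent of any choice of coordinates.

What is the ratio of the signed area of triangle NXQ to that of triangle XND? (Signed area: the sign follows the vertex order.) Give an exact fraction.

Work in coordinates with N = (0, 0), Q = (1, 0), D = (0, 1).
1. R lies on line DQ with DR:RQ = 2:(-3) ⇒ R = (-2, 3)
2. X is the midpoint of QR ⇒ X = (-1/2, 3/2)
2·[NXQ] = -3/2, 2·[XND] = 1/2
[NXQ]:[XND] = -3/2:1/2 = -3

[NXQ]:[XND] = -3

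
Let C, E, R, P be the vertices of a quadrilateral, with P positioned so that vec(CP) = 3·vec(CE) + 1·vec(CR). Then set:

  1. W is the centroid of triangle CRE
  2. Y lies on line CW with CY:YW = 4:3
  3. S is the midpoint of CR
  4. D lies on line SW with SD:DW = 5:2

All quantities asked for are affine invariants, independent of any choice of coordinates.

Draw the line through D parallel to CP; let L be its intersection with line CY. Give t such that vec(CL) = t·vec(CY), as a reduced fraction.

Choose coordinates C = (0, 0), E = (1, 0), R = (0, 1), P = (3, 1).
1. W is the centroid of triangle CRE ⇒ W = (1/3, 1/3)
2. Y lies on line CW with CY:YW = 4:3 ⇒ Y = (4/21, 4/21)
3. S is the midpoint of CR ⇒ S = (0, 1/2)
4. D lies on line SW with SD:DW = 5:2 ⇒ D = (5/21, 8/21)
through D parallel to CP: direction (3, 1); meets CY at L = (19/42, 19/42)
L = C + t·(Y−C) with t = 19/8

t = 19/8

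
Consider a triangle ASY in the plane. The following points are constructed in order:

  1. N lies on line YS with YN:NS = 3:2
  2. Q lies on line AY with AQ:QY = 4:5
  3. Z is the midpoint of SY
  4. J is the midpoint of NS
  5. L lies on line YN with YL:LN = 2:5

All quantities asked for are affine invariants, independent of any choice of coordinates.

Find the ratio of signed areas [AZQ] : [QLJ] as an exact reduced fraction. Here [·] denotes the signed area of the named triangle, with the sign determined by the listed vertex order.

[AZQ]:[QLJ] = -7/11

Choose coordinates A = (0, 0), S = (1, 0), Y = (0, 1).
1. N lies on line YS with YN:NS = 3:2 ⇒ N = (3/5, 2/5)
2. Q lies on line AY with AQ:QY = 4:5 ⇒ Q = (0, 4/9)
3. Z is the midpoint of SY ⇒ Z = (1/2, 1/2)
4. J is the midpoint of NS ⇒ J = (4/5, 1/5)
5. L lies on line YN with YL:LN = 2:5 ⇒ L = (6/35, 29/35)
2·[AZQ] = 2/9, 2·[QLJ] = -22/63
[AZQ]:[QLJ] = 2/9:-22/63 = -7/11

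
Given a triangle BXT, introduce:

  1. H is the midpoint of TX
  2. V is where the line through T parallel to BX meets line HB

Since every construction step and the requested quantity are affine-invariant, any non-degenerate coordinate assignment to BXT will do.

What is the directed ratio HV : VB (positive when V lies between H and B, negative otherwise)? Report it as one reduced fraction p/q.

HV:VB = -1/2

Assign B = (0, 0), X = (1, 0), T = (0, 1) — the answer is frame-independent, so this choice is without loss of generality.
1. H is the midpoint of TX ⇒ H = (1/2, 1/2)
2. V is where the line through T parallel to BX meets line HB ⇒ V = (1, 1)
V = H + t·(B−H) with t = -1, so HV:VB = t:(1−t) = -1:2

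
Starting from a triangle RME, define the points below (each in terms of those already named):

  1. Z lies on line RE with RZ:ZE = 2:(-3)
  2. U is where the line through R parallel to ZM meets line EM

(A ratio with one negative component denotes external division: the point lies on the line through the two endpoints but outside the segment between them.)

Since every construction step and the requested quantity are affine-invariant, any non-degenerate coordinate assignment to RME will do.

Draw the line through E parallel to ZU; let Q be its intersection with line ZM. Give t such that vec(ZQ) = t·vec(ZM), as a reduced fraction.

Choose coordinates R = (0, 0), M = (1, 0), E = (0, 1).
1. Z lies on line RE with RZ:ZE = 2:(-3) ⇒ Z = (0, -2)
2. U is where the line through R parallel to ZM meets line EM ⇒ U = (1/3, 2/3)
through E parallel to ZU: direction (1/3, 8/3); meets ZM at Q = (-1/2, -3)
Q = Z + t·(M−Z) with t = -1/2

t = -1/2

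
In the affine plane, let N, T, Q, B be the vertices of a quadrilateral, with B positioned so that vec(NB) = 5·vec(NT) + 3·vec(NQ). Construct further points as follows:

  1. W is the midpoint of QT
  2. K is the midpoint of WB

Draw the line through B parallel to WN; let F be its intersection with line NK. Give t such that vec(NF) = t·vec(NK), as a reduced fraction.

t = 2

Assign N = (0, 0), T = (1, 0), Q = (0, 1), B = (5, 3) — the answer is frame-independent, so this choice is without loss of generality.
1. W is the midpoint of QT ⇒ W = (1/2, 1/2)
2. K is the midpoint of WB ⇒ K = (11/4, 7/4)
through B parallel to WN: direction (-1/2, -1/2); meets NK at F = (11/2, 7/2)
F = N + t·(K−N) with t = 2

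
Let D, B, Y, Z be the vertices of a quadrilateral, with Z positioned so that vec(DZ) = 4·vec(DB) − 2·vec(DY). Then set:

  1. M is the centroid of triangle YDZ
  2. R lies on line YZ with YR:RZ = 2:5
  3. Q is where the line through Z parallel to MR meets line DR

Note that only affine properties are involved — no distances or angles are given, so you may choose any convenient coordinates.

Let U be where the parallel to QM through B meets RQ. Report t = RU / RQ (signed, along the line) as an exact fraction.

Work in coordinates with D = (0, 0), B = (1, 0), Y = (0, 1), Z = (4, -2).
1. M is the centroid of triangle YDZ ⇒ M = (4/3, -1/3)
2. R lies on line YZ with YR:RZ = 2:5 ⇒ R = (8/7, 1/7)
3. Q is where the line through Z parallel to MR meets line DR ⇒ Q = (64/21, 8/21)
through B parallel to QM: direction (-12/7, -5/7); meets RQ at U = (10/7, 5/28)
U = R + t·(Q−R) with t = 3/20

t = 3/20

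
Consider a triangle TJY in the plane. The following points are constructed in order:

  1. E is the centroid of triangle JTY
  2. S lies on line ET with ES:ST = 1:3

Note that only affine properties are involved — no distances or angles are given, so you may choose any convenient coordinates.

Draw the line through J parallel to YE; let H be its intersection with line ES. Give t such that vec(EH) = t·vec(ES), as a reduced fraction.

Set T = (0, 0), J = (1, 0), Y = (0, 1); any affine frame gives the same invariant.
1. E is the centroid of triangle JTY ⇒ E = (1/3, 1/3)
2. S lies on line ET with ES:ST = 1:3 ⇒ S = (1/4, 1/4)
through J parallel to YE: direction (1/3, -2/3); meets ES at H = (2/3, 2/3)
H = E + t·(S−E) with t = -4

t = -4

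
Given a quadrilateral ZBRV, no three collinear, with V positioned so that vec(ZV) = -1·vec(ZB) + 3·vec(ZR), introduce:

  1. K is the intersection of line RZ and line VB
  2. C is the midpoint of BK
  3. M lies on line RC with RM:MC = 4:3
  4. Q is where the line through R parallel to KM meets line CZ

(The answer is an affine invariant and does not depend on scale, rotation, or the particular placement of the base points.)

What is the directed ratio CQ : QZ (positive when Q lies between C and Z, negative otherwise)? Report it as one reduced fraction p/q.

CQ:QZ = 7/8

Work in coordinates with Z = (0, 0), B = (1, 0), R = (0, 1), V = (-1, 3).
1. K is the intersection of line RZ and line VB ⇒ K = (0, 3/2)
2. C is the midpoint of BK ⇒ C = (1/2, 3/4)
3. M lies on line RC with RM:MC = 4:3 ⇒ M = (2/7, 6/7)
4. Q is where the line through R parallel to KM meets line CZ ⇒ Q = (4/15, 2/5)
Q = C + t·(Z−C) with t = 7/15, so CQ:QZ = t:(1−t) = 7/15:8/15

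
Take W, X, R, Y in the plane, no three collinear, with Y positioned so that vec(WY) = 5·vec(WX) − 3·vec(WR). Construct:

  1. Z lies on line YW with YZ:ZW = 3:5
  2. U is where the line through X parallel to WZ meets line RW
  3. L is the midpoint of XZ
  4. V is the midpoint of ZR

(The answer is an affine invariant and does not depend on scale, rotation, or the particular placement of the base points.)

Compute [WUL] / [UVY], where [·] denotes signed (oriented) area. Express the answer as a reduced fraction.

Set W = (0, 0), X = (1, 0), R = (0, 1), Y = (5, -3); any affine frame gives the same invariant.
1. Z lies on line YW with YZ:ZW = 3:5 ⇒ Z = (25/8, -15/8)
2. U is where the line through X parallel to WZ meets line RW ⇒ U = (0, 3/5)
3. L is the midpoint of XZ ⇒ L = (33/16, -15/16)
4. V is the midpoint of ZR ⇒ V = (25/16, -7/16)
2·[WUL] = -99/80, 2·[UVY] = -7/16
[WUL]:[UVY] = -99/80:-7/16 = 99/35

[WUL]:[UVY] = 99/35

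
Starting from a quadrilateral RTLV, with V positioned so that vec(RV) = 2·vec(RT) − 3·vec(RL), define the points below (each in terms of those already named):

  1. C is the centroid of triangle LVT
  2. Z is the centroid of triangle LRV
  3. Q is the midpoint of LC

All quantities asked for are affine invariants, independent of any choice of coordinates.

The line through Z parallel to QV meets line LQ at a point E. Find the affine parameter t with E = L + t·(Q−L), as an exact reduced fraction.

t = -7/6

Assign R = (0, 0), T = (1, 0), L = (0, 1), V = (2, -3) — the answer is frame-independent, so this choice is without loss of generality.
1. C is the centroid of triangle LVT ⇒ C = (1, -2/3)
2. Z is the centroid of triangle LRV ⇒ Z = (2/3, -2/3)
3. Q is the midpoint of LC ⇒ Q = (1/2, 1/6)
through Z parallel to QV: direction (3/2, -19/6); meets LQ at E = (-7/12, 71/36)
E = L + t·(Q−L) with t = -7/6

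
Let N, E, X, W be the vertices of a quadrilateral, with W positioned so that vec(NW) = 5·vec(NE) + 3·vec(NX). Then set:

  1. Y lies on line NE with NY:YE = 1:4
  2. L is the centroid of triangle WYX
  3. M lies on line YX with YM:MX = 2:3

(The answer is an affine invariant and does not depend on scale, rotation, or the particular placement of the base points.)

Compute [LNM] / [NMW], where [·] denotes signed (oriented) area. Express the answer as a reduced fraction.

[LNM]:[NMW] = 40/123

Set N = (0, 0), E = (1, 0), X = (0, 1), W = (5, 3); any affine frame gives the same invariant.
1. Y lies on line NE with NY:YE = 1:4 ⇒ Y = (1/5, 0)
2. L is the centroid of triangle WYX ⇒ L = (26/15, 4/3)
3. M lies on line YX with YM:MX = 2:3 ⇒ M = (3/25, 2/5)
2·[LNM] = -8/15, 2·[NMW] = -41/25
[LNM]:[NMW] = -8/15:-41/25 = 40/123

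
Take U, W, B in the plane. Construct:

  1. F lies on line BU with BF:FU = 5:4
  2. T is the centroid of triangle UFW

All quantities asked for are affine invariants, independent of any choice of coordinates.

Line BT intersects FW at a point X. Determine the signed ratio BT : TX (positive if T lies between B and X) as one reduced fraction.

BT:TX = -19/4

Choose coordinates U = (0, 0), W = (1, 0), B = (0, 1).
1. F lies on line BU with BF:FU = 5:4 ⇒ F = (0, 4/9)
2. T is the centroid of triangle UFW ⇒ T = (1/3, 4/27)
line BT meets FW at X = (5/19, 56/171)
T = B + t·(X−B) with t = 19/15, so BT:TX = 19/15:-4/15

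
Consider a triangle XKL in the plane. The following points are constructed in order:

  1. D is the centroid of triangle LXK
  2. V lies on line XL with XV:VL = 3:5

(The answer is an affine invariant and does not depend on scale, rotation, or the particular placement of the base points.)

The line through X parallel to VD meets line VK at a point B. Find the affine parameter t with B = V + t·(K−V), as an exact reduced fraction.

t = 3/2

Choose coordinates X = (0, 0), K = (1, 0), L = (0, 1).
1. D is the centroid of triangle LXK ⇒ D = (1/3, 1/3)
2. V lies on line XL with XV:VL = 3:5 ⇒ V = (0, 3/8)
through X parallel to VD: direction (1/3, -1/24); meets VK at B = (3/2, -3/16)
B = V + t·(K−V) with t = 3/2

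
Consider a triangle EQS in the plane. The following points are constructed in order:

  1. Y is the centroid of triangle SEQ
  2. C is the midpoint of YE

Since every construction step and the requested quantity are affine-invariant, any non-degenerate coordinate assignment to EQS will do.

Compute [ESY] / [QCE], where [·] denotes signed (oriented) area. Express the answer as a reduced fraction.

[ESY]:[QCE] = -2

Work in coordinates with E = (0, 0), Q = (1, 0), S = (0, 1).
1. Y is the centroid of triangle SEQ ⇒ Y = (1/3, 1/3)
2. C is the midpoint of YE ⇒ C = (1/6, 1/6)
2·[ESY] = -1/3, 2·[QCE] = 1/6
[ESY]:[QCE] = -1/3:1/6 = -2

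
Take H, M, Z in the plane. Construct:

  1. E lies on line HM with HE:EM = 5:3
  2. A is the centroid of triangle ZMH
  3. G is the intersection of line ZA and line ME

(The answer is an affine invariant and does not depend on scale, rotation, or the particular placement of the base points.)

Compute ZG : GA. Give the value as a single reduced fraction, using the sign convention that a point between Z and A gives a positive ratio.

Assign H = (0, 0), M = (1, 0), Z = (0, 1) — the answer is frame-independent, so this choice is without loss of generality.
1. E lies on line HM with HE:EM = 5:3 ⇒ E = (5/8, 0)
2. A is the centroid of triangle ZMH ⇒ A = (1/3, 1/3)
3. G is the intersection of line ZA and line ME ⇒ G = (1/2, 0)
G = Z + t·(A−Z) with t = 3/2, so ZG:GA = t:(1−t) = 3/2:-1/2

ZG:GA = -3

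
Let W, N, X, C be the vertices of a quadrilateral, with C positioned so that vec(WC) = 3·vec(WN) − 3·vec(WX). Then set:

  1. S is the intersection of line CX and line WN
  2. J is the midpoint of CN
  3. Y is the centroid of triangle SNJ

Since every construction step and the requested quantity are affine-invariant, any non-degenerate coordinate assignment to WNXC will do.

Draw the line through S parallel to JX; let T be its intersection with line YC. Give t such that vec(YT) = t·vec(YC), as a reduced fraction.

Choose coordinates W = (0, 0), N = (1, 0), X = (0, 1), C = (3, -3).
1. S is the intersection of line CX and line WN ⇒ S = (3/4, 0)
2. J is the midpoint of CN ⇒ J = (2, -3/2)
3. Y is the centroid of triangle SNJ ⇒ Y = (5/4, -1/2)
through S parallel to JX: direction (-2, 5/2); meets YC at T = (39/20, -3/2)
T = Y + t·(C−Y) with t = 2/5

t = 2/5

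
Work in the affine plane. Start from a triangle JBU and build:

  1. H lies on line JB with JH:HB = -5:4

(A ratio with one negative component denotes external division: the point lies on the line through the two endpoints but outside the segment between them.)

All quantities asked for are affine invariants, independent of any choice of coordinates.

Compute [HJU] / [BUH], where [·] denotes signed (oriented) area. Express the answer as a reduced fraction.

[HJU]:[BUH] = 5/4

Choose coordinates J = (0, 0), B = (1, 0), U = (0, 1).
1. H lies on line JB with JH:HB = -5:4 ⇒ H = (5, 0)
2·[HJU] = -5, 2·[BUH] = -4
[HJU]:[BUH] = -5:-4 = 5/4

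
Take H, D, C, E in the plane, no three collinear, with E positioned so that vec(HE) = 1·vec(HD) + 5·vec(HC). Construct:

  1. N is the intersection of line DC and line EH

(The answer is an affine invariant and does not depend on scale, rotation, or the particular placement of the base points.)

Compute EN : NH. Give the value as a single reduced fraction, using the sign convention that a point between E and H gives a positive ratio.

EN:NH = 5

Choose coordinates H = (0, 0), D = (1, 0), C = (0, 1), E = (1, 5).
1. N is the intersection of line DC and line EH ⇒ N = (1/6, 5/6)
N = E + t·(H−E) with t = 5/6, so EN:NH = t:(1−t) = 5/6:1/6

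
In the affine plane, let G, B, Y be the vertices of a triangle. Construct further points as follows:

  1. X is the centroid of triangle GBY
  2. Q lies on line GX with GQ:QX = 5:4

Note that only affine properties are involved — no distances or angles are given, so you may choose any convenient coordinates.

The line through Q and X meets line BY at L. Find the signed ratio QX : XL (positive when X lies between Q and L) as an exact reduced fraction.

Work in coordinates with G = (0, 0), B = (1, 0), Y = (0, 1).
1. X is the centroid of triangle GBY ⇒ X = (1/3, 1/3)
2. Q lies on line GX with GQ:QX = 5:4 ⇒ Q = (5/27, 5/27)
line QX meets BY at L = (1/2, 1/2)
X = Q + t·(L−Q) with t = 8/17, so QX:XL = 8/17:9/17

QX:XL = 8/9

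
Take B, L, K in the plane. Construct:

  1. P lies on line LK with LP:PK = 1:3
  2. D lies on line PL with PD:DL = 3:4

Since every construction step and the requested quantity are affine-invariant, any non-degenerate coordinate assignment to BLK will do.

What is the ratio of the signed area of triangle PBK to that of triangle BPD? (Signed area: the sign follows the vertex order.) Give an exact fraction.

[PBK]:[BPD] = 7

Assign B = (0, 0), L = (1, 0), K = (0, 1) — the answer is frame-independent, so this choice is without loss of generality.
1. P lies on line LK with LP:PK = 1:3 ⇒ P = (3/4, 1/4)
2. D lies on line PL with PD:DL = 3:4 ⇒ D = (6/7, 1/7)
2·[PBK] = -3/4, 2·[BPD] = -3/28
[PBK]:[BPD] = -3/4:-3/28 = 7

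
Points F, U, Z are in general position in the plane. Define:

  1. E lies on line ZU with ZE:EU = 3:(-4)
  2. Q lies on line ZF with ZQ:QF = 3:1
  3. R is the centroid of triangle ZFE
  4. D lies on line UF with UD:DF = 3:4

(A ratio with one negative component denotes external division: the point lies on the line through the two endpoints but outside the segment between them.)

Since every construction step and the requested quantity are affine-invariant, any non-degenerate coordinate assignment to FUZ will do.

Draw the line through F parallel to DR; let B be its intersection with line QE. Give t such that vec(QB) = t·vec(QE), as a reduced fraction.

t = -11/25

Set F = (0, 0), U = (1, 0), Z = (0, 1); any affine frame gives the same invariant.
1. E lies on line ZU with ZE:EU = 3:(-4) ⇒ E = (-3, 4)
2. Q lies on line ZF with ZQ:QF = 3:1 ⇒ Q = (0, 1/4)
3. R is the centroid of triangle ZFE ⇒ R = (-1, 5/3)
4. D lies on line UF with UD:DF = 3:4 ⇒ D = (4/7, 0)
through F parallel to DR: direction (-11/7, 5/3); meets QE at B = (33/25, -7/5)
B = Q + t·(E−Q) with t = -11/25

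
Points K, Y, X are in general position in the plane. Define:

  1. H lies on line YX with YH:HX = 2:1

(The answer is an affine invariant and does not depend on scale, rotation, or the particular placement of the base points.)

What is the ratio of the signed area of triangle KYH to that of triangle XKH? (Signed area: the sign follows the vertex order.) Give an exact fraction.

Work in coordinates with K = (0, 0), Y = (1, 0), X = (0, 1).
1. H lies on line YX with YH:HX = 2:1 ⇒ H = (1/3, 2/3)
2·[KYH] = 2/3, 2·[XKH] = 1/3
[KYH]:[XKH] = 2/3:1/3 = 2

[KYH]:[XKH] = 2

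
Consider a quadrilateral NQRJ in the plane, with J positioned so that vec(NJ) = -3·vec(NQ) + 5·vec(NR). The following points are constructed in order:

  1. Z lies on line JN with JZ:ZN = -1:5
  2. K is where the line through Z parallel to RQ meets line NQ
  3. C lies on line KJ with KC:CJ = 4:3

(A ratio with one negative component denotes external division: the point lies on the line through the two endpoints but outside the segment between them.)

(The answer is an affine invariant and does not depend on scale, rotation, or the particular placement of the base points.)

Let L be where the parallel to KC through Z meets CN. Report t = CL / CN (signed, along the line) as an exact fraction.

Set N = (0, 0), Q = (1, 0), R = (0, 1), J = (-3, 5); any affine frame gives the same invariant.
1. Z lies on line JN with JZ:ZN = -1:5 ⇒ Z = (-15/4, 25/4)
2. K is where the line through Z parallel to RQ meets line NQ ⇒ K = (5/2, 0)
3. C lies on line KJ with KC:CJ = 4:3 ⇒ C = (-9/14, 20/7)
through Z parallel to KC: direction (-22/7, 20/7); meets CN at L = (-45/56, 25/7)
L = C + t·(N−C) with t = -1/4

t = -1/4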